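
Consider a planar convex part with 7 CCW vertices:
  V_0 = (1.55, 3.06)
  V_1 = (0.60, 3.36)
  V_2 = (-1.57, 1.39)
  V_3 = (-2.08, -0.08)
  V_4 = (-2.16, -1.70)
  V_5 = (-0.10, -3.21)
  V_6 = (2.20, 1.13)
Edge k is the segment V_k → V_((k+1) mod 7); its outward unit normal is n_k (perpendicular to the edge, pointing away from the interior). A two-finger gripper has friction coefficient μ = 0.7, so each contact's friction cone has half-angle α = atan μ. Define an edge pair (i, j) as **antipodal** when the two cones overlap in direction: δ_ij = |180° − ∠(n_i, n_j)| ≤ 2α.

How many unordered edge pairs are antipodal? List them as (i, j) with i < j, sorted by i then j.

count = 8; pairs: (0,4), (1,5), (1,6), (2,5), (2,6), (3,5), (3,6), (4,6)

α = atan 0.7 = 34.99°;  2α = 69.98°
n_0 = (+0.3011, +0.9536)
n_1 = (-0.6722, +0.7404)
n_2 = (-0.9448, +0.3278)
n_3 = (-0.9988, +0.0493)
n_4 = (-0.5912, -0.8065)
n_5 = (+0.8836, -0.4683)
n_6 = (+0.9477, +0.3192)
  (0,1): δ = 120.24°  ·
  (0,2): δ = 91.61°  ·
  (0,3): δ = 75.30°  ·
  (0,4): δ = 18.72°  ✓
  (0,5): δ = 79.60°  ·
  (0,6): δ = 126.14°  ·
  (1,2): δ = 151.37°  ·
  (1,3): δ = 135.06°  ·
  (1,4): δ = 78.48°  ·
  (1,5): δ = 19.84°  ✓
  (1,6): δ = 66.38°  ✓
  (2,3): δ = 163.69°  ·
  (2,4): δ = 107.11°  ·
  (2,5): δ = 8.79°  ✓
  (2,6): δ = 37.75°  ✓
  (3,4): δ = 123.41°  ·
  (3,5): δ = 25.09°  ✓
  (3,6): δ = 21.44°  ✓
  (4,5): δ = 81.68°  ·
  (4,6): δ = 35.15°  ✓
  (5,6): δ = 133.47°  ·
antipodal pairs: 8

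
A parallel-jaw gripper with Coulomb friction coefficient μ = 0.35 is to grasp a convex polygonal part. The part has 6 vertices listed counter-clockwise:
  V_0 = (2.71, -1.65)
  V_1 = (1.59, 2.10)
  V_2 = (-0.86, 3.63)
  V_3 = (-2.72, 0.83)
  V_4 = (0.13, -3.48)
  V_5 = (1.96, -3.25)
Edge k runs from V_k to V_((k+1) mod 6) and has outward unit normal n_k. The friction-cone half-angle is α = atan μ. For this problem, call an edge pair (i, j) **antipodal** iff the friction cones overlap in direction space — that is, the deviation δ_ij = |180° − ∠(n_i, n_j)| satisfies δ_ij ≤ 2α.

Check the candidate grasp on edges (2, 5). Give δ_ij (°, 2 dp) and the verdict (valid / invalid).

α = atan 0.35 = 19.29°;  2α = 38.58°
edge 2: e_2 = (-1.86, -2.80);  n_2 = (-0.8330, +0.5533)
edge 5: e_5 = (+0.75, +1.60);  n_5 = (+0.9055, -0.4244)
∠(n_2, n_5) = 171.52°
δ = |180° − 171.52°| = 8.48°
8.48° ≤ 2α = 38.58°  →  valid

δ = 8.48°, valid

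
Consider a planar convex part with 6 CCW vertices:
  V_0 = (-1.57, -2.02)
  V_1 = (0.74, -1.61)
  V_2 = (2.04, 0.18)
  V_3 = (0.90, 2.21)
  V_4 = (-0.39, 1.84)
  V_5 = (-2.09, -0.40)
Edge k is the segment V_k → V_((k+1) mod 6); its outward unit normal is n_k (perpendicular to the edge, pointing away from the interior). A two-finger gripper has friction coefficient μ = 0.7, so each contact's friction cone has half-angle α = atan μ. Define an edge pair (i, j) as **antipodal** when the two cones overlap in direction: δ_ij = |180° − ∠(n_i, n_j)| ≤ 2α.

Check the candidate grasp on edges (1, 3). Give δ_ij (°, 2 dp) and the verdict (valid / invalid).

α = atan 0.7 = 34.99°;  2α = 69.98°
edge 1: e_1 = (+1.30, +1.79);  n_1 = (+0.8091, -0.5876)
edge 3: e_3 = (-1.29, -0.37);  n_3 = (-0.2757, +0.9612)
∠(n_1, n_3) = 141.99°
δ = |180° − 141.99°| = 38.01°
38.01° ≤ 2α = 69.98°  →  valid

δ = 38.01°, valid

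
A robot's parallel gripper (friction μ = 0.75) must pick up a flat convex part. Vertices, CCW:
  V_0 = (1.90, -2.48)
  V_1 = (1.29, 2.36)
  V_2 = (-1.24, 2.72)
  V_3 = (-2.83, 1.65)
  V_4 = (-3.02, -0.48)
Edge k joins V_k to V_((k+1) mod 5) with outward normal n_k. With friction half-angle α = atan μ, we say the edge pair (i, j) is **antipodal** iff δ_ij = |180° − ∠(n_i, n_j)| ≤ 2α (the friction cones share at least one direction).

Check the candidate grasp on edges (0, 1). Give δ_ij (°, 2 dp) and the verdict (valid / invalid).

α = atan 0.75 = 36.87°;  2α = 73.74°
edge 0: e_0 = (-0.61, +4.84);  n_0 = (+0.9922, +0.1250)
edge 1: e_1 = (-2.53, +0.36);  n_1 = (+0.1409, +0.9900)
∠(n_0, n_1) = 74.72°
δ = |180° − 74.72°| = 105.28°
105.28° > 2α = 73.74°  →  invalid

δ = 105.28°, invalid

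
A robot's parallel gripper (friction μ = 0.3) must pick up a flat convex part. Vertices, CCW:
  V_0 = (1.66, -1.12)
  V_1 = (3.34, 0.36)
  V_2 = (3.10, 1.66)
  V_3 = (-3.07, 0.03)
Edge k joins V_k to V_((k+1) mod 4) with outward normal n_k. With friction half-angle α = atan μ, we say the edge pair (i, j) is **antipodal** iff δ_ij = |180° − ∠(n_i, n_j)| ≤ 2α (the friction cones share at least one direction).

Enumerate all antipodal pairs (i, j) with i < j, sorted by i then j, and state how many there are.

α = atan 0.3 = 16.70°;  2α = 33.40°
n_0 = (+0.6610, -0.7504)
n_1 = (+0.9834, +0.1815)
n_2 = (-0.2554, +0.9668)
n_3 = (-0.2362, -0.9717)
  (0,1): δ = 120.92°  ·
  (0,2): δ = 26.58°  ✓
  (0,3): δ = 124.96°  ·
  (1,2): δ = 85.66°  ·
  (1,3): δ = 65.87°  ·
  (2,3): δ = 28.46°  ✓
antipodal pairs: 2

count = 2; pairs: (0,2), (2,3)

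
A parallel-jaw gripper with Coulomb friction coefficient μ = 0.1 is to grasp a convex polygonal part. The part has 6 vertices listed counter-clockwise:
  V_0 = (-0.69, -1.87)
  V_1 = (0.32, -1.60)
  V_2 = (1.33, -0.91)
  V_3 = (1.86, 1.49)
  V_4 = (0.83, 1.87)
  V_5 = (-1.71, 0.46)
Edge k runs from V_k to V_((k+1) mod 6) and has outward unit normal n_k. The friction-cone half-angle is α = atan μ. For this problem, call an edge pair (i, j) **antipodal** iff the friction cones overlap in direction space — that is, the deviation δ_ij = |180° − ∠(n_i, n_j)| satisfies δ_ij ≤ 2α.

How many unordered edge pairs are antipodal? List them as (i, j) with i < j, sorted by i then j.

count = 1; pairs: (1,4)

α = atan 0.1 = 5.71°;  2α = 11.42°
n_0 = (+0.2583, -0.9661)
n_1 = (+0.5641, -0.8257)
n_2 = (+0.9765, -0.2156)
n_3 = (+0.3461, +0.9382)
n_4 = (-0.4854, +0.8743)
n_5 = (-0.9161, -0.4010)
  (0,1): δ = 160.63°  ·
  (0,2): δ = 117.42°  ·
  (0,3): δ = 35.22°  ·
  (0,4): δ = 14.07°  ·
  (0,5): δ = 98.68°  ·
  (1,2): δ = 136.79°  ·
  (1,3): δ = 54.59°  ·
  (1,4): δ = 5.30°  ✓
  (1,5): δ = 79.30°  ·
  (2,3): δ = 97.80°  ·
  (2,4): δ = 48.51°  ·
  (2,5): δ = 36.10°  ·
  (3,4): δ = 130.71°  ·
  (3,5): δ = 46.11°  ·
  (4,5): δ = 95.39°  ·
antipodal pairs: 1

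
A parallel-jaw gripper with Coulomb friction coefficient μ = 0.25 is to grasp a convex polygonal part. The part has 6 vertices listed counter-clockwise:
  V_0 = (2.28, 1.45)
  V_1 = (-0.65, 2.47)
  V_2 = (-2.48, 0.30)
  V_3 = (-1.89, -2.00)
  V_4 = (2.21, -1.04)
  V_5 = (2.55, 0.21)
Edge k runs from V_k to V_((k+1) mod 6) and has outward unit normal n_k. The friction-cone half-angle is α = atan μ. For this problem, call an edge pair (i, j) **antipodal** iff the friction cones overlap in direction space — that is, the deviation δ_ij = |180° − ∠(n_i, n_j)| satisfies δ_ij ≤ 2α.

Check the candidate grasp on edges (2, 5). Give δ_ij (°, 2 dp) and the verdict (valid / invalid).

α = atan 0.25 = 14.04°;  2α = 28.07°
edge 2: e_2 = (+0.59, -2.30);  n_2 = (-0.9686, -0.2485)
edge 5: e_5 = (-0.27, +1.24);  n_5 = (+0.9771, +0.2128)
∠(n_2, n_5) = 177.90°
δ = |180° − 177.90°| = 2.10°
2.10° ≤ 2α = 28.07°  →  valid

δ = 2.10°, valid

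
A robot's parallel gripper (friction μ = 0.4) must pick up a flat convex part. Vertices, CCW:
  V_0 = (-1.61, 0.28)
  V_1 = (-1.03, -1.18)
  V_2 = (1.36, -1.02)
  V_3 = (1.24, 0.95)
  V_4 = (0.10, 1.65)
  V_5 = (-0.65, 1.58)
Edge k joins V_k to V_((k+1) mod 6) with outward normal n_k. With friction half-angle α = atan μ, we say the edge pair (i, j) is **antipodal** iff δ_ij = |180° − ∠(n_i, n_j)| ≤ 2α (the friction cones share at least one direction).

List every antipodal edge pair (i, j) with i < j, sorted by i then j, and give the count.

α = atan 0.4 = 21.80°;  2α = 43.60°
n_0 = (-0.9294, -0.3692)
n_1 = (+0.0668, -0.9978)
n_2 = (+0.9981, +0.0608)
n_3 = (+0.5233, +0.8522)
n_4 = (-0.0929, +0.9957)
n_5 = (-0.8044, +0.5940)
  (0,1): δ = 107.84°  ·
  (0,2): δ = 18.18°  ✓
  (0,3): δ = 36.78°  ✓
  (0,4): δ = 73.67°  ·
  (0,5): δ = 121.89°  ·
  (1,2): δ = 90.34°  ·
  (1,3): δ = 35.38°  ✓
  (1,4): δ = 1.50°  ✓
  (1,5): δ = 49.73°  ·
  (2,3): δ = 125.04°  ·
  (2,4): δ = 88.15°  ·
  (2,5): δ = 39.93°  ✓
  (3,4): δ = 143.12°  ·
  (3,5): δ = 94.89°  ·
  (4,5): δ = 131.78°  ·
antipodal pairs: 5

count = 5; pairs: (0,2), (0,3), (1,3), (1,4), (2,5)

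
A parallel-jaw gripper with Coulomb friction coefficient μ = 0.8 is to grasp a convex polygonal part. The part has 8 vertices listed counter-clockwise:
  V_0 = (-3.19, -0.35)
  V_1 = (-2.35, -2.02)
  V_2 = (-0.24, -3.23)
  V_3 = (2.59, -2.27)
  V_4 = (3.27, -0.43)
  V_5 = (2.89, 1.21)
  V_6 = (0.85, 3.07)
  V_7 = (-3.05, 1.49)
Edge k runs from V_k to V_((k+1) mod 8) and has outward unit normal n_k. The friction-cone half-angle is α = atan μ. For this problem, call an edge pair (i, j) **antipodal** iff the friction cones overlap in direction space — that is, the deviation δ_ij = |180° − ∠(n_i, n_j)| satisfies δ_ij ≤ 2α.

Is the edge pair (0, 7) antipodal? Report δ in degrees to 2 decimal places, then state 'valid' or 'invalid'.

α = atan 0.8 = 38.66°;  2α = 77.32°
edge 0: e_0 = (+0.84, -1.67);  n_0 = (-0.8934, -0.4494)
edge 7: e_7 = (-0.14, -1.84);  n_7 = (-0.9971, +0.0759)
∠(n_0, n_7) = 31.05°
δ = |180° − 31.05°| = 148.95°
148.95° > 2α = 77.32°  →  invalid

δ = 148.95°, invalid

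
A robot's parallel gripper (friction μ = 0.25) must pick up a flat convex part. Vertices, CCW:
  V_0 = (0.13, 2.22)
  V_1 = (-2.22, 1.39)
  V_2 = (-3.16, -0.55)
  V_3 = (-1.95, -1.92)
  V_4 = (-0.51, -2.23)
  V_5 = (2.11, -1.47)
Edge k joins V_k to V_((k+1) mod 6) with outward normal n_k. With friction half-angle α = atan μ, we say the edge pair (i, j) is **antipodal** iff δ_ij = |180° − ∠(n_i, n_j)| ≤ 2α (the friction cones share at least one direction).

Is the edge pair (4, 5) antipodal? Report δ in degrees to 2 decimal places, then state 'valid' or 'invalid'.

α = atan 0.25 = 14.04°;  2α = 28.07°
edge 4: e_4 = (+2.62, +0.76);  n_4 = (+0.2786, -0.9604)
edge 5: e_5 = (-1.98, +3.69);  n_5 = (+0.8812, +0.4728)
∠(n_4, n_5) = 102.04°
δ = |180° − 102.04°| = 77.96°
77.96° > 2α = 28.07°  →  invalid

δ = 77.96°, invalid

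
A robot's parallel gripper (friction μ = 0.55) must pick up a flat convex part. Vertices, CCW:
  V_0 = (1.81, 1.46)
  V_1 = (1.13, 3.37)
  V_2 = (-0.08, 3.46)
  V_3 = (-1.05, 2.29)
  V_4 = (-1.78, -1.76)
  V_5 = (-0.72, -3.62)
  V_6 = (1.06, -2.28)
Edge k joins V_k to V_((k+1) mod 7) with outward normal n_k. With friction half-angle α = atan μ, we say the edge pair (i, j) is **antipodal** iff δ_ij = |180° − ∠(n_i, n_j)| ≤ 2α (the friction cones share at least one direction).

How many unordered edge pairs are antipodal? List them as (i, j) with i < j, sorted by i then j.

count = 9; pairs: (0,3), (0,4), (1,4), (1,5), (2,5), (2,6), (3,5), (3,6), (4,6)

α = atan 0.55 = 28.81°;  2α = 57.62°
n_0 = (+0.9421, +0.3354)
n_1 = (+0.0742, +0.9972)
n_2 = (-0.7698, +0.6382)
n_3 = (-0.9841, +0.1774)
n_4 = (-0.8688, -0.4951)
n_5 = (+0.6014, -0.7989)
n_6 = (+0.9805, -0.1966)
  (0,1): δ = 113.85°  ·
  (0,2): δ = 59.26°  ·
  (0,3): δ = 29.81°  ✓
  (0,4): δ = 10.08°  ✓
  (0,5): δ = 107.38°  ·
  (0,6): δ = 149.06°  ·
  (1,2): δ = 125.41°  ·
  (1,3): δ = 95.96°  ·
  (1,4): δ = 56.07°  ✓
  (1,5): δ = 41.23°  ✓
  (1,6): δ = 82.91°  ·
  (2,3): δ = 150.56°  ·
  (2,4): δ = 110.66°  ·
  (2,5): δ = 13.37°  ✓
  (2,6): δ = 28.32°  ✓
  (3,4): δ = 140.10°  ·
  (3,5): δ = 42.81°  ✓
  (3,6): δ = 1.12°  ✓
  (4,5): δ = 82.71°  ·
  (4,6): δ = 41.02°  ✓
  (5,6): δ = 138.31°  ·
antipodal pairs: 9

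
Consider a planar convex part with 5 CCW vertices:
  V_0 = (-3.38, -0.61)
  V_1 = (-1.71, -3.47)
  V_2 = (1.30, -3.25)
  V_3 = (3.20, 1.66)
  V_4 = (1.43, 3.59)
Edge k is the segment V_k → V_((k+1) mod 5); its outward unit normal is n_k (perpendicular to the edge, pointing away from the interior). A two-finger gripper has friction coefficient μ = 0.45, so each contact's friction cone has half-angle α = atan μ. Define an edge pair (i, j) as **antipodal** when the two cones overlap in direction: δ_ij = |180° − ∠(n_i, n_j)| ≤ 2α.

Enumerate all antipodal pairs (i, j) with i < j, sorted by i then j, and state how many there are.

α = atan 0.45 = 24.23°;  2α = 48.46°
n_0 = (-0.8636, -0.5042)
n_1 = (+0.0729, -0.9973)
n_2 = (+0.9326, -0.3609)
n_3 = (+0.7370, +0.6759)
n_4 = (-0.6577, +0.7533)
  (0,1): δ = 116.10°  ·
  (0,2): δ = 51.44°  ·
  (0,3): δ = 12.24°  ✓
  (0,4): δ = 100.85°  ·
  (1,2): δ = 115.34°  ·
  (1,3): δ = 51.66°  ·
  (1,4): δ = 36.95°  ✓
  (2,3): δ = 116.32°  ·
  (2,4): δ = 27.72°  ✓
  (3,4): δ = 91.40°  ·
antipodal pairs: 3

count = 3; pairs: (0,3), (1,4), (2,4)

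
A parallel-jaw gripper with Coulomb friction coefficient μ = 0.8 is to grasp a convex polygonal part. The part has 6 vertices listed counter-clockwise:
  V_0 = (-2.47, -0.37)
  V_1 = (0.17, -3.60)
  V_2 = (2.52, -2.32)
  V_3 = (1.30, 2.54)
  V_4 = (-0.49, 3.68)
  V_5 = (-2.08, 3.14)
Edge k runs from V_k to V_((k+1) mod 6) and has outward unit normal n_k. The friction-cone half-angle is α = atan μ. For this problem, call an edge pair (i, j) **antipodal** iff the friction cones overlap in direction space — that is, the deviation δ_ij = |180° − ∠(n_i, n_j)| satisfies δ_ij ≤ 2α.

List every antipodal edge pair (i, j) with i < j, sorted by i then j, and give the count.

count = 8; pairs: (0,2), (0,3), (0,4), (1,3), (1,4), (1,5), (2,5), (3,5)

α = atan 0.8 = 38.66°;  2α = 77.32°
n_0 = (-0.7743, -0.6328)
n_1 = (+0.4783, -0.8782)
n_2 = (+0.9699, +0.2435)
n_3 = (+0.5372, +0.8435)
n_4 = (-0.3216, +0.9469)
n_5 = (-0.9939, +0.1104)
  (0,1): δ = 100.68°  ·
  (0,2): δ = 25.17°  ✓
  (0,3): δ = 18.25°  ✓
  (0,4): δ = 69.50°  ✓
  (0,5): δ = 134.40°  ·
  (1,2): δ = 104.48°  ·
  (1,3): δ = 61.07°  ✓
  (1,4): δ = 9.82°  ✓
  (1,5): δ = 55.08°  ✓
  (2,3): δ = 136.58°  ·
  (2,4): δ = 85.33°  ·
  (2,5): δ = 20.43°  ✓
  (3,4): δ = 128.75°  ·
  (3,5): δ = 63.85°  ✓
  (4,5): δ = 115.10°  ·
antipodal pairs: 8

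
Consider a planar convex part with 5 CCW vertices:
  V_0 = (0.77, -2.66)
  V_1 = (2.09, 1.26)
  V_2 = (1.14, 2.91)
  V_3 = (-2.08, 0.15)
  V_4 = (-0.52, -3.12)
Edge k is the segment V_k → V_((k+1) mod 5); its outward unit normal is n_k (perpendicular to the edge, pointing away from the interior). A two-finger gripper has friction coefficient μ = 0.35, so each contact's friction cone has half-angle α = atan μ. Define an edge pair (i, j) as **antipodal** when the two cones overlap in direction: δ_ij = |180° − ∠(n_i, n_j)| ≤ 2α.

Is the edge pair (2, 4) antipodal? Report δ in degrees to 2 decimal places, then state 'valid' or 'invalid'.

α = atan 0.35 = 19.29°;  2α = 38.58°
edge 2: e_2 = (-3.22, -2.76);  n_2 = (-0.6508, +0.7593)
edge 4: e_4 = (+1.29, +0.46);  n_4 = (+0.3359, -0.9419)
∠(n_2, n_4) = 159.02°
δ = |180° − 159.02°| = 20.98°
20.98° ≤ 2α = 38.58°  →  valid

δ = 20.98°, valid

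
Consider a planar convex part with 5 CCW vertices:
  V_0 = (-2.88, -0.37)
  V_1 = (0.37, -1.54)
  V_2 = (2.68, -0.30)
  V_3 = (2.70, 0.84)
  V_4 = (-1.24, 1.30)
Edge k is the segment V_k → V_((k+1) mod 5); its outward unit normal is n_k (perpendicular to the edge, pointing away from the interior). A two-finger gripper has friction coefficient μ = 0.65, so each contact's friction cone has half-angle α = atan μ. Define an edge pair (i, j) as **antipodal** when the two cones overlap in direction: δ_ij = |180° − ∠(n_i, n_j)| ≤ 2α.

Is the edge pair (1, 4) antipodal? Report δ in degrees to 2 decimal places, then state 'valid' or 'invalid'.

δ = 17.29°, valid

α = atan 0.65 = 33.02°;  2α = 66.05°
edge 1: e_1 = (+2.31, +1.24);  n_1 = (+0.4730, -0.8811)
edge 4: e_4 = (-1.64, -1.67);  n_4 = (-0.7135, +0.7007)
∠(n_1, n_4) = 162.71°
δ = |180° − 162.71°| = 17.29°
17.29° ≤ 2α = 66.05°  →  valid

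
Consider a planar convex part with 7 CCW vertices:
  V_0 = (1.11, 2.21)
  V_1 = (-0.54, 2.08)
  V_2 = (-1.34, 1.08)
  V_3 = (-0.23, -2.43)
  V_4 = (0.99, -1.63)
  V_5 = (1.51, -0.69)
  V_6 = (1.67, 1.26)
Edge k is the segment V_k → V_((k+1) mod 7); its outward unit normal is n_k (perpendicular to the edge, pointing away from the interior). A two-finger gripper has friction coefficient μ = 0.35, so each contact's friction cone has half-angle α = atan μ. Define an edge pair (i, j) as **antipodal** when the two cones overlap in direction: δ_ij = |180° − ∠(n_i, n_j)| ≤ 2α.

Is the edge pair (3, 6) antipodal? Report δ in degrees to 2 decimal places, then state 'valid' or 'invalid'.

α = atan 0.35 = 19.29°;  2α = 38.58°
edge 3: e_3 = (+1.22, +0.80);  n_3 = (+0.5484, -0.8362)
edge 6: e_6 = (-0.56, +0.95);  n_6 = (+0.8615, +0.5078)
∠(n_3, n_6) = 87.26°
δ = |180° − 87.26°| = 92.74°
92.74° > 2α = 38.58°  →  invalid

δ = 92.74°, invalid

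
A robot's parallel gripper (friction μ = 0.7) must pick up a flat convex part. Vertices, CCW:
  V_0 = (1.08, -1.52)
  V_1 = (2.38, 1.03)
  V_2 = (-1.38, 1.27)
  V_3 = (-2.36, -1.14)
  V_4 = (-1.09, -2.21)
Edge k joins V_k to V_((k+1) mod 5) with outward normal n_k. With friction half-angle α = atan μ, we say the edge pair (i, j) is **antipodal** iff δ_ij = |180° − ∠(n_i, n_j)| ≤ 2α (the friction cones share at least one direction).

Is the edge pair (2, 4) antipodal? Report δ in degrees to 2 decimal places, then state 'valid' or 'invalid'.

α = atan 0.7 = 34.99°;  2α = 69.98°
edge 2: e_2 = (-0.98, -2.41);  n_2 = (-0.9263, +0.3767)
edge 4: e_4 = (+2.17, +0.69);  n_4 = (+0.3030, -0.9530)
∠(n_2, n_4) = 129.77°
δ = |180° − 129.77°| = 50.23°
50.23° ≤ 2α = 69.98°  →  valid

δ = 50.23°, valid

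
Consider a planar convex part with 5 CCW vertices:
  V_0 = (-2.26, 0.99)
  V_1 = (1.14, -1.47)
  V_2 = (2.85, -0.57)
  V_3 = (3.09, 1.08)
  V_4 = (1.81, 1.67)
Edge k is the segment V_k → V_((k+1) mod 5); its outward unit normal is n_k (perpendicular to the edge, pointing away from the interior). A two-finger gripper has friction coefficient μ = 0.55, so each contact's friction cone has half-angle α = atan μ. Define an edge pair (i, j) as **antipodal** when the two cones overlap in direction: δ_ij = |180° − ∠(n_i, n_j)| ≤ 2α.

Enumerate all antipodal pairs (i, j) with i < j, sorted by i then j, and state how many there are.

α = atan 0.55 = 28.81°;  2α = 57.62°
n_0 = (-0.5862, -0.8102)
n_1 = (+0.4657, -0.8849)
n_2 = (+0.9896, -0.1439)
n_3 = (+0.4186, +0.9082)
n_4 = (-0.1648, +0.9863)
  (0,1): δ = 116.35°  ·
  (0,2): δ = 62.39°  ·
  (0,3): δ = 11.14°  ✓
  (0,4): δ = 45.37°  ✓
  (1,2): δ = 126.03°  ·
  (1,3): δ = 52.51°  ✓
  (1,4): δ = 18.27°  ✓
  (2,3): δ = 106.47°  ·
  (2,4): δ = 72.24°  ·
  (3,4): δ = 145.77°  ·
antipodal pairs: 4

count = 4; pairs: (0,3), (0,4), (1,3), (1,4)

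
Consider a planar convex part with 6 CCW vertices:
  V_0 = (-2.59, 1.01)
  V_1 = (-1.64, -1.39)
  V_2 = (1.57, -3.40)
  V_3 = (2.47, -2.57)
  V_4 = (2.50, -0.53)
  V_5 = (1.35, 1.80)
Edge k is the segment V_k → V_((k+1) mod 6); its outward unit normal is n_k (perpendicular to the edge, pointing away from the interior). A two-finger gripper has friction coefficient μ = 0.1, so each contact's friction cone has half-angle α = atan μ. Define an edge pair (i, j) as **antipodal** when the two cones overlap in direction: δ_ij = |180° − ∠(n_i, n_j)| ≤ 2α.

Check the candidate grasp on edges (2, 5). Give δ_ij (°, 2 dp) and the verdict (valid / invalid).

δ = 31.35°, invalid

α = atan 0.1 = 5.71°;  2α = 11.42°
edge 2: e_2 = (+0.90, +0.83);  n_2 = (+0.6779, -0.7351)
edge 5: e_5 = (-3.94, -0.79);  n_5 = (-0.1966, +0.9805)
∠(n_2, n_5) = 148.65°
δ = |180° − 148.65°| = 31.35°
31.35° > 2α = 11.42°  →  invalid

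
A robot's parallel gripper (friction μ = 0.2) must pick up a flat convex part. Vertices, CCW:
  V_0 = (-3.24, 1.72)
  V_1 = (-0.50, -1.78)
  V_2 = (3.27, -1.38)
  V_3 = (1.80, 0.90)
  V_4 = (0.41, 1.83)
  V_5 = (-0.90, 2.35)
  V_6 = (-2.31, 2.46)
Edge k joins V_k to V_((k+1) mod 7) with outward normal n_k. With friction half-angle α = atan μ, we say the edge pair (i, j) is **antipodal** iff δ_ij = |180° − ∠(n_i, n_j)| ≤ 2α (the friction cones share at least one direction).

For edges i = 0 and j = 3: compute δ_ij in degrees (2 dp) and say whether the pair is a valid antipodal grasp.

δ = 18.16°, valid

α = atan 0.2 = 11.31°;  2α = 22.62°
edge 0: e_0 = (+2.74, -3.50);  n_0 = (-0.7874, -0.6164)
edge 3: e_3 = (-1.39, +0.93);  n_3 = (+0.5561, +0.8311)
∠(n_0, n_3) = 161.84°
δ = |180° − 161.84°| = 18.16°
18.16° ≤ 2α = 22.62°  →  valid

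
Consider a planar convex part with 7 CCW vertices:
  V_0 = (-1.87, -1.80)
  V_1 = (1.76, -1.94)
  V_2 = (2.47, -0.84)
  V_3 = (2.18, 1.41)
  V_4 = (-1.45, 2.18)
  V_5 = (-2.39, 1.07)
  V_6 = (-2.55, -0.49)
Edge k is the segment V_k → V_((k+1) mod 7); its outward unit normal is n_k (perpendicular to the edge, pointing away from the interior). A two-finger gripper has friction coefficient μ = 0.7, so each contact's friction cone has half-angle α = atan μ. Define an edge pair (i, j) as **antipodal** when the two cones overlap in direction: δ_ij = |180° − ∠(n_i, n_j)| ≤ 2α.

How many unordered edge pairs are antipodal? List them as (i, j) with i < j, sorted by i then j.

count = 10; pairs: (0,3), (0,4), (1,3), (1,4), (1,5), (1,6), (2,4), (2,5), (2,6), (3,6)

α = atan 0.7 = 34.99°;  2α = 69.98°
n_0 = (-0.0385, -0.9993)
n_1 = (+0.8402, -0.5423)
n_2 = (+0.9918, +0.1278)
n_3 = (+0.2075, +0.9782)
n_4 = (-0.7631, +0.6463)
n_5 = (-0.9948, +0.1020)
n_6 = (-0.8875, -0.4607)
  (0,1): δ = 120.63°  ·
  (0,2): δ = 80.45°  ·
  (0,3): δ = 9.77°  ✓
  (0,4): δ = 51.95°  ✓
  (0,5): δ = 86.35°  ·
  (0,6): δ = 119.64°  ·
  (1,2): δ = 139.82°  ·
  (1,3): δ = 69.14°  ✓
  (1,4): δ = 7.42°  ✓
  (1,5): δ = 26.98°  ✓
  (1,6): δ = 60.27°  ✓
  (2,3): δ = 109.32°  ·
  (2,4): δ = 47.60°  ✓
  (2,5): δ = 13.20°  ✓
  (2,6): δ = 20.09°  ✓
  (3,4): δ = 118.28°  ·
  (3,5): δ = 83.88°  ·
  (3,6): δ = 50.59°  ✓
  (4,5): δ = 145.60°  ·
  (4,6): δ = 112.31°  ·
  (5,6): δ = 146.71°  ·
antipodal pairs: 10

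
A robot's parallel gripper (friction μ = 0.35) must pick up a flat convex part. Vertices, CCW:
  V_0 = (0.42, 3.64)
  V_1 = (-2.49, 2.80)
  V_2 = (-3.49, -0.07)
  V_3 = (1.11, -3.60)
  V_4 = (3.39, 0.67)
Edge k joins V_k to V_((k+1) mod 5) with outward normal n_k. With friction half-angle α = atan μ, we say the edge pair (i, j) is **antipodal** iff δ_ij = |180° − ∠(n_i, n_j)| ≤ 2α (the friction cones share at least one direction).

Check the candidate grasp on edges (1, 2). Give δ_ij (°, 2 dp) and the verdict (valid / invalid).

α = atan 0.35 = 19.29°;  2α = 38.58°
edge 1: e_1 = (-1.00, -2.87);  n_1 = (-0.9443, +0.3290)
edge 2: e_2 = (+4.60, -3.53);  n_2 = (-0.6088, -0.7933)
∠(n_1, n_2) = 71.71°
δ = |180° − 71.71°| = 108.29°
108.29° > 2α = 38.58°  →  invalid

δ = 108.29°, invalid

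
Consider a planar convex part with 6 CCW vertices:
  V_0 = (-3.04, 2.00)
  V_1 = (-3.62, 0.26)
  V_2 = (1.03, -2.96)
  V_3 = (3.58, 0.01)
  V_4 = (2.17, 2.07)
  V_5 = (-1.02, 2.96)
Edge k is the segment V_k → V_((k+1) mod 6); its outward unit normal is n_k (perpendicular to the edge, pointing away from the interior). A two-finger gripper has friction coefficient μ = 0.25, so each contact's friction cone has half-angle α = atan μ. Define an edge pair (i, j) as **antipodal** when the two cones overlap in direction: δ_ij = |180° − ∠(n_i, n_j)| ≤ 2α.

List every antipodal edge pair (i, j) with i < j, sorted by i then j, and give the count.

α = atan 0.25 = 14.04°;  2α = 28.07°
n_0 = (-0.9487, +0.3162)
n_1 = (-0.5693, -0.8221)
n_2 = (+0.7587, -0.6514)
n_3 = (+0.8252, +0.5648)
n_4 = (+0.2687, +0.9632)
n_5 = (-0.4292, +0.9032)
  (0,1): δ = 106.27°  ·
  (0,2): δ = 22.21°  ✓
  (0,3): δ = 52.83°  ·
  (0,4): δ = 92.85°  ·
  (0,5): δ = 133.85°  ·
  (1,2): δ = 95.95°  ·
  (1,3): δ = 20.91°  ✓
  (1,4): δ = 19.11°  ✓
  (1,5): δ = 60.12°  ·
  (2,3): δ = 104.96°  ·
  (2,4): δ = 64.94°  ·
  (2,5): δ = 23.93°  ✓
  (3,4): δ = 139.98°  ·
  (3,5): δ = 98.97°  ·
  (4,5): δ = 138.99°  ·
antipodal pairs: 4

count = 4; pairs: (0,2), (1,3), (1,4), (2,5)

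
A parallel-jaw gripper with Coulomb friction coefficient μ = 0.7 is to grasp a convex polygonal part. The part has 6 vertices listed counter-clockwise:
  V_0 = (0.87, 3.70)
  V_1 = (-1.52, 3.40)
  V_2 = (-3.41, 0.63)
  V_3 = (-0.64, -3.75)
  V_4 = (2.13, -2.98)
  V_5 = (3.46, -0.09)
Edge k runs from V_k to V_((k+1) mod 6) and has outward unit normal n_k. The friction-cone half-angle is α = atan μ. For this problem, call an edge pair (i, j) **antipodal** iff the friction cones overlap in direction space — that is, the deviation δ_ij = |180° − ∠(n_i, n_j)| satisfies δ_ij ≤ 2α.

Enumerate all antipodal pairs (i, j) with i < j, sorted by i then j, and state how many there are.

α = atan 0.7 = 34.99°;  2α = 69.98°
n_0 = (-0.1245, +0.9922)
n_1 = (-0.8260, +0.5636)
n_2 = (-0.8452, -0.5345)
n_3 = (+0.2678, -0.9635)
n_4 = (+0.9084, -0.4181)
n_5 = (+0.8256, +0.5642)
  (0,1): δ = 131.46°  ·
  (0,2): δ = 64.84°  ✓
  (0,3): δ = 8.38°  ✓
  (0,4): δ = 58.13°  ✓
  (0,5): δ = 117.19°  ·
  (1,2): δ = 113.38°  ·
  (1,3): δ = 40.16°  ✓
  (1,4): δ = 9.59°  ✓
  (1,5): δ = 68.65°  ✓
  (2,3): δ = 106.78°  ·
  (2,4): δ = 57.02°  ✓
  (2,5): δ = 2.04°  ✓
  (3,4): δ = 130.25°  ·
  (3,5): δ = 71.19°  ·
  (4,5): δ = 120.94°  ·
antipodal pairs: 8

count = 8; pairs: (0,2), (0,3), (0,4), (1,3), (1,4), (1,5), (2,4), (2,5)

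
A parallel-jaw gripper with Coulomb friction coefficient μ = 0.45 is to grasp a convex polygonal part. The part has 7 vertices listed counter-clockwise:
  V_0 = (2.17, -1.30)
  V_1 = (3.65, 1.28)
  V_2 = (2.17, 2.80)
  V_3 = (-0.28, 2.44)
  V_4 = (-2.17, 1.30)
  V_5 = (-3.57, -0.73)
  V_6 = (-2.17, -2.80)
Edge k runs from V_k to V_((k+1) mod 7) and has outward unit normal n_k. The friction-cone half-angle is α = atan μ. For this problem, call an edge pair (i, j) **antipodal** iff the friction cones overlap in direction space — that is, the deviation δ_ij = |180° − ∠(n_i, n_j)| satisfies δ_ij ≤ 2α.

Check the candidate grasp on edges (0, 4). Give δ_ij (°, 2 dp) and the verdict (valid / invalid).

δ = 4.75°, valid

α = atan 0.45 = 24.23°;  2α = 48.46°
edge 0: e_0 = (+1.48, +2.58);  n_0 = (+0.8674, -0.4976)
edge 4: e_4 = (-1.40, -2.03);  n_4 = (-0.8232, +0.5677)
∠(n_0, n_4) = 175.25°
δ = |180° − 175.25°| = 4.75°
4.75° ≤ 2α = 48.46°  →  valid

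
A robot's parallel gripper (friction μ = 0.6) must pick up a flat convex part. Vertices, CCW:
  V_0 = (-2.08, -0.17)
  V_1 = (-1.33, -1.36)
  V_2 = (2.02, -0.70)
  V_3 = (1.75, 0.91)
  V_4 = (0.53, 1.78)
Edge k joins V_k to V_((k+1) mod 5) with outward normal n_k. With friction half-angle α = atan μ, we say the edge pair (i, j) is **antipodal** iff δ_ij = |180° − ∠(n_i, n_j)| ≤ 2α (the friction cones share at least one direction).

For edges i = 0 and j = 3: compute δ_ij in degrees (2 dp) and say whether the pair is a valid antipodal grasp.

α = atan 0.6 = 30.96°;  2α = 61.93°
edge 0: e_0 = (+0.75, -1.19);  n_0 = (-0.8460, -0.5332)
edge 3: e_3 = (-1.22, +0.87);  n_3 = (+0.5806, +0.8142)
∠(n_0, n_3) = 157.71°
δ = |180° − 157.71°| = 22.29°
22.29° ≤ 2α = 61.93°  →  valid

δ = 22.29°, valid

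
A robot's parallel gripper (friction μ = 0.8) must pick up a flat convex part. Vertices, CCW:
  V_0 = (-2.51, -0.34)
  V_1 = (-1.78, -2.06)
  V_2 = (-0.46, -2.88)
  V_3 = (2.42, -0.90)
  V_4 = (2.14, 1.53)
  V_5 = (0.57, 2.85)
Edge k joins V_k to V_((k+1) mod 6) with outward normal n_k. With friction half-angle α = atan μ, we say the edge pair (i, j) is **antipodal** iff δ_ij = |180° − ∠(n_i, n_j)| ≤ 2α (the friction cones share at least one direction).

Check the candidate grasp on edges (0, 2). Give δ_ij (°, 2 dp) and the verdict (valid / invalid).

δ = 78.49°, invalid

α = atan 0.8 = 38.66°;  2α = 77.32°
edge 0: e_0 = (+0.73, -1.72);  n_0 = (-0.9205, -0.3907)
edge 2: e_2 = (+2.88, +1.98);  n_2 = (+0.5665, -0.8240)
∠(n_0, n_2) = 101.51°
δ = |180° − 101.51°| = 78.49°
78.49° > 2α = 77.32°  →  invalid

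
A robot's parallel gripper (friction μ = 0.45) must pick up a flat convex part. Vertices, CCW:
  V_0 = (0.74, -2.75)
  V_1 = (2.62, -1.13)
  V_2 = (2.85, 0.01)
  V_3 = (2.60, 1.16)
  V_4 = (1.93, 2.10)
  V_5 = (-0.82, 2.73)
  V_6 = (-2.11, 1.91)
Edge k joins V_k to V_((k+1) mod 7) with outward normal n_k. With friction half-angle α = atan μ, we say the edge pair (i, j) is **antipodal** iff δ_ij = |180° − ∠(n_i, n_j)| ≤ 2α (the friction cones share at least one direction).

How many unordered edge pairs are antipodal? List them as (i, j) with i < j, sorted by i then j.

α = atan 0.45 = 24.23°;  2α = 48.46°
n_0 = (+0.6528, -0.7575)
n_1 = (+0.9802, -0.1978)
n_2 = (+0.9772, +0.2124)
n_3 = (+0.8143, +0.5804)
n_4 = (+0.2233, +0.9747)
n_5 = (-0.5365, +0.8439)
n_6 = (-0.8531, -0.5217)
  (0,1): δ = 142.16°  ·
  (0,2): δ = 118.49°  ·
  (0,3): δ = 95.27°  ·
  (0,4): δ = 53.65°  ·
  (0,5): δ = 8.31°  ✓
  (0,6): δ = 80.70°  ·
  (1,2): δ = 156.33°  ·
  (1,3): δ = 133.11°  ·
  (1,4): δ = 91.50°  ·
  (1,5): δ = 46.15°  ✓
  (1,6): δ = 42.86°  ✓
  (2,3): δ = 156.78°  ·
  (2,4): δ = 115.17°  ·
  (2,5): δ = 69.82°  ·
  (2,6): δ = 19.18°  ✓
  (3,4): δ = 138.38°  ·
  (3,5): δ = 93.04°  ·
  (3,6): δ = 4.03°  ✓
  (4,5): δ = 134.65°  ·
  (4,6): δ = 45.65°  ✓
  (5,6): δ = 90.99°  ·
antipodal pairs: 6

count = 6; pairs: (0,5), (1,5), (1,6), (2,6), (3,6), (4,6)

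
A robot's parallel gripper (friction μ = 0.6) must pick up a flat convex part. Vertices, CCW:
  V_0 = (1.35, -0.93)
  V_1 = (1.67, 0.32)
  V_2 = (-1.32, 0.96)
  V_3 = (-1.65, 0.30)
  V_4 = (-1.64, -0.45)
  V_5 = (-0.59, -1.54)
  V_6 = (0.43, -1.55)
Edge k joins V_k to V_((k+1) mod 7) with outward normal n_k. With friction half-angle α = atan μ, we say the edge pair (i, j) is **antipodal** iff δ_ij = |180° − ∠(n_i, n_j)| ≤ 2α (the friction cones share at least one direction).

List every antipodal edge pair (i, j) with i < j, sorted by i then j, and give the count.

α = atan 0.6 = 30.96°;  2α = 61.93°
n_0 = (+0.9688, -0.2480)
n_1 = (+0.2093, +0.9779)
n_2 = (-0.8944, +0.4472)
n_3 = (-0.9999, -0.0133)
n_4 = (-0.7202, -0.6938)
n_5 = (-0.0098, -1.0000)
n_6 = (+0.5589, -0.8293)
  (0,1): δ = 87.72°  ·
  (0,2): δ = 12.21°  ✓
  (0,3): δ = 15.12°  ✓
  (0,4): δ = 58.29°  ✓
  (0,5): δ = 103.80°  ·
  (0,6): δ = 138.34°  ·
  (1,2): δ = 104.48°  ·
  (1,3): δ = 77.15°  ·
  (1,4): δ = 33.99°  ✓
  (1,5): δ = 11.52°  ✓
  (1,6): δ = 46.06°  ✓
  (2,3): δ = 152.67°  ·
  (2,4): δ = 109.51°  ·
  (2,5): δ = 64.00°  ·
  (2,6): δ = 29.46°  ✓
  (3,4): δ = 136.83°  ·
  (3,5): δ = 91.33°  ·
  (3,6): δ = 56.79°  ✓
  (4,5): δ = 134.49°  ·
  (4,6): δ = 99.95°  ·
  (5,6): δ = 145.46°  ·
antipodal pairs: 8

count = 8; pairs: (0,2), (0,3), (0,4), (1,4), (1,5), (1,6), (2,6), (3,6)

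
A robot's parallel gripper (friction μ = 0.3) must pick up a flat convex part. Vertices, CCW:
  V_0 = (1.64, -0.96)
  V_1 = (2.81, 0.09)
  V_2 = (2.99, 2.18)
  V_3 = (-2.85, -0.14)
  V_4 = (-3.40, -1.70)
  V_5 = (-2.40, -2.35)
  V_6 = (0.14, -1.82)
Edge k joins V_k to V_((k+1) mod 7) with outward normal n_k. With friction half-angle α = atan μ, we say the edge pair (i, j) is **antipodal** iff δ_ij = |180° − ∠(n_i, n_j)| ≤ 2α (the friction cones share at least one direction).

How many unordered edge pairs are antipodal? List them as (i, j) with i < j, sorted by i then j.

α = atan 0.3 = 16.70°;  2α = 33.40°
n_0 = (+0.6679, -0.7442)
n_1 = (+0.9963, -0.0858)
n_2 = (-0.3692, +0.9294)
n_3 = (-0.9431, +0.3325)
n_4 = (-0.5450, -0.8384)
n_5 = (+0.2043, -0.9789)
n_6 = (+0.4974, -0.8675)
  (0,1): δ = 136.83°  ·
  (0,2): δ = 20.24°  ✓
  (0,3): δ = 28.67°  ✓
  (0,4): δ = 105.07°  ·
  (0,5): δ = 149.88°  ·
  (0,6): δ = 167.92°  ·
  (1,2): δ = 63.41°  ·
  (1,3): δ = 14.50°  ✓
  (1,4): δ = 61.90°  ·
  (1,5): δ = 106.71°  ·
  (1,6): δ = 124.75°  ·
  (2,3): δ = 131.09°  ·
  (2,4): δ = 54.69°  ·
  (2,5): δ = 9.88°  ✓
  (2,6): δ = 8.16°  ✓
  (3,4): δ = 103.60°  ·
  (3,5): δ = 58.79°  ·
  (3,6): δ = 40.75°  ·
  (4,5): δ = 135.19°  ·
  (4,6): δ = 117.15°  ·
  (5,6): δ = 161.96°  ·
antipodal pairs: 5

count = 5; pairs: (0,2), (0,3), (1,3), (2,5), (2,6)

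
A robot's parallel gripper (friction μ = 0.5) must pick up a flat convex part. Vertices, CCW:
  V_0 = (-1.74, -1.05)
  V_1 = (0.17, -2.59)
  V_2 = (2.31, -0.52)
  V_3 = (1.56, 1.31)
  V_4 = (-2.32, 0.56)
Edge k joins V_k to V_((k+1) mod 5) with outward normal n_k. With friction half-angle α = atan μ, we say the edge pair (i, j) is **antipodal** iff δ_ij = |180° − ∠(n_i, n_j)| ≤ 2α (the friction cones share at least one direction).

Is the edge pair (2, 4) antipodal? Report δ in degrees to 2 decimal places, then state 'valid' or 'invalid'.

α = atan 0.5 = 26.57°;  2α = 53.13°
edge 2: e_2 = (-0.75, +1.83);  n_2 = (+0.9253, +0.3792)
edge 4: e_4 = (+0.58, -1.61);  n_4 = (-0.9408, -0.3389)
∠(n_2, n_4) = 177.53°
δ = |180° − 177.53°| = 2.47°
2.47° ≤ 2α = 53.13°  →  valid

δ = 2.47°, valid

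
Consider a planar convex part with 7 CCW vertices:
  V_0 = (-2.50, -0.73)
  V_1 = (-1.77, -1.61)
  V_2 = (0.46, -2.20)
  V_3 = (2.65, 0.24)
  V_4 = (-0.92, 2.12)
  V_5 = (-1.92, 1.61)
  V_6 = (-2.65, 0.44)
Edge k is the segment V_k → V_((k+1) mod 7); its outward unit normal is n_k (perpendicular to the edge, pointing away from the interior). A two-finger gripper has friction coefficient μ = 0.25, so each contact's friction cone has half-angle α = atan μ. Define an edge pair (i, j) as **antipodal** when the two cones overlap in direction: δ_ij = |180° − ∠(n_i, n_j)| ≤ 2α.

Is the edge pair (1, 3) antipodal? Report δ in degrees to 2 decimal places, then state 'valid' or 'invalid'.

δ = 12.95°, valid

α = atan 0.25 = 14.04°;  2α = 28.07°
edge 1: e_1 = (+2.23, -0.59);  n_1 = (-0.2558, -0.9667)
edge 3: e_3 = (-3.57, +1.88);  n_3 = (+0.4660, +0.8848)
∠(n_1, n_3) = 167.05°
δ = |180° − 167.05°| = 12.95°
12.95° ≤ 2α = 28.07°  →  valid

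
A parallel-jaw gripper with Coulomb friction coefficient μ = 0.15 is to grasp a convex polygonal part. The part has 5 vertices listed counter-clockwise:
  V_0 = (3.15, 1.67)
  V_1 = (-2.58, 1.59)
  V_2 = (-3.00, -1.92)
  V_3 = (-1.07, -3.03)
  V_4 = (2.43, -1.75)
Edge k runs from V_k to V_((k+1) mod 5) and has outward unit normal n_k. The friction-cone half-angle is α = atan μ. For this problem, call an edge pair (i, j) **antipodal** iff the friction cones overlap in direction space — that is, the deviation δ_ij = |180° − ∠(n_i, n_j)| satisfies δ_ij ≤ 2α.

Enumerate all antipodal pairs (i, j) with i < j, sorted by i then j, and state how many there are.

α = atan 0.15 = 8.53°;  2α = 17.06°
n_0 = (-0.0140, +0.9999)
n_1 = (-0.9929, +0.1188)
n_2 = (-0.4986, -0.8669)
n_3 = (+0.3435, -0.9392)
n_4 = (+0.9785, -0.2060)
  (0,1): δ = 97.62°  ·
  (0,2): δ = 30.70°  ·
  (0,3): δ = 19.29°  ·
  (0,4): δ = 77.31°  ·
  (1,2): δ = 113.08°  ·
  (1,3): δ = 63.09°  ·
  (1,4): δ = 5.07°  ✓
  (2,3): δ = 130.01°  ·
  (2,4): δ = 71.98°  ·
  (3,4): δ = 121.98°  ·
antipodal pairs: 1

count = 1; pairs: (1,4)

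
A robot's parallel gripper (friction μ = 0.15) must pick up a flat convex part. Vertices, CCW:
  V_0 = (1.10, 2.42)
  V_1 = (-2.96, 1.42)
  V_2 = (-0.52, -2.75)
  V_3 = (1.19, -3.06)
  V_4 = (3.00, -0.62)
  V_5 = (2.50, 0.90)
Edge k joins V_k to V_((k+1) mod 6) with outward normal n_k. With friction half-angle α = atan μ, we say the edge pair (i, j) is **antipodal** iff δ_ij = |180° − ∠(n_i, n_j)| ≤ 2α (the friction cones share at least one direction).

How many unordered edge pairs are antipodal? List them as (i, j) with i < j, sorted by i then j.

α = atan 0.15 = 8.53°;  2α = 17.06°
n_0 = (-0.2392, +0.9710)
n_1 = (-0.8631, -0.5050)
n_2 = (-0.1784, -0.9840)
n_3 = (+0.8031, -0.5958)
n_4 = (+0.9499, +0.3125)
n_5 = (+0.7355, +0.6775)
  (0,1): δ = 73.50°  ·
  (0,2): δ = 24.11°  ·
  (0,3): δ = 39.60°  ·
  (0,4): δ = 94.37°  ·
  (0,5): δ = 118.81°  ·
  (1,2): δ = 130.61°  ·
  (1,3): δ = 66.90°  ·
  (1,4): δ = 12.12°  ✓
  (1,5): δ = 12.31°  ✓
  (2,3): δ = 116.29°  ·
  (2,4): δ = 61.52°  ·
  (2,5): δ = 37.08°  ·
  (3,4): δ = 125.22°  ·
  (3,5): δ = 100.79°  ·
  (4,5): δ = 155.56°  ·
antipodal pairs: 2

count = 2; pairs: (1,4), (1,5)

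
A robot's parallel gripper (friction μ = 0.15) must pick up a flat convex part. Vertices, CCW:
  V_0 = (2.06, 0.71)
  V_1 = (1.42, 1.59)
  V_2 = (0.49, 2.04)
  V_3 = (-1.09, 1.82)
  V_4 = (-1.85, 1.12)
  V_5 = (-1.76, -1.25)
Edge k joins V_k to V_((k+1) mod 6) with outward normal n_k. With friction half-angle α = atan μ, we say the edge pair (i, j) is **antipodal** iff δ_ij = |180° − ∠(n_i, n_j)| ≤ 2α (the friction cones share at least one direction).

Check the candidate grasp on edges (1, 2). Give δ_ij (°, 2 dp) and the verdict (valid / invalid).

δ = 146.25°, invalid

α = atan 0.15 = 8.53°;  2α = 17.06°
edge 1: e_1 = (-0.93, +0.45);  n_1 = (+0.4356, +0.9002)
edge 2: e_2 = (-1.58, -0.22);  n_2 = (-0.1379, +0.9904)
∠(n_1, n_2) = 33.75°
δ = |180° − 33.75°| = 146.25°
146.25° > 2α = 17.06°  →  invalid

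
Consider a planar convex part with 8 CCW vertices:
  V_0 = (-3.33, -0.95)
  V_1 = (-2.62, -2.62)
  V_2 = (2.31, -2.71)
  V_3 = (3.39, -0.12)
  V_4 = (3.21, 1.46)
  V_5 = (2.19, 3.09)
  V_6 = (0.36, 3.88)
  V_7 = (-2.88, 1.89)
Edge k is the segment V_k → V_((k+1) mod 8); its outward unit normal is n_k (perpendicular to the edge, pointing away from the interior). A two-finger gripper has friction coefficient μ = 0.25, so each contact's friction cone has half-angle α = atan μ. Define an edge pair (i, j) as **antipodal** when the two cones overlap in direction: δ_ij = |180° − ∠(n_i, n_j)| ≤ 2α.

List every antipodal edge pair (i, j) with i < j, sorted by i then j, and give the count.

α = atan 0.25 = 14.04°;  2α = 28.07°
n_0 = (-0.9203, -0.3913)
n_1 = (-0.0183, -0.9998)
n_2 = (+0.9230, -0.3849)
n_3 = (+0.9936, +0.1132)
n_4 = (+0.8477, +0.5305)
n_5 = (+0.3963, +0.9181)
n_6 = (-0.5234, +0.8521)
n_7 = (-0.9877, +0.1565)
  (0,1): δ = 114.08°  ·
  (0,2): δ = 45.67°  ·
  (0,3): δ = 16.53°  ✓
  (0,4): δ = 9.00°  ✓
  (0,5): δ = 43.62°  ·
  (0,6): δ = 98.53°  ·
  (0,7): δ = 147.96°  ·
  (1,2): δ = 111.59°  ·
  (1,3): δ = 82.45°  ·
  (1,4): δ = 56.92°  ·
  (1,5): δ = 22.30°  ✓
  (1,6): δ = 32.60°  ·
  (1,7): δ = 82.04°  ·
  (2,3): δ = 150.87°  ·
  (2,4): δ = 125.33°  ·
  (2,5): δ = 90.71°  ·
  (2,6): δ = 35.81°  ·
  (2,7): δ = 13.63°  ✓
  (3,4): δ = 154.46°  ·
  (3,5): δ = 119.85°  ·
  (3,6): δ = 64.94°  ·
  (3,7): δ = 15.50°  ✓
  (4,5): δ = 145.39°  ·
  (4,6): δ = 90.48°  ·
  (4,7): δ = 41.04°  ·
  (5,6): δ = 125.09°  ·
  (5,7): δ = 75.65°  ·
  (6,7): δ = 130.56°  ·
antipodal pairs: 5

count = 5; pairs: (0,3), (0,4), (1,5), (2,7), (3,7)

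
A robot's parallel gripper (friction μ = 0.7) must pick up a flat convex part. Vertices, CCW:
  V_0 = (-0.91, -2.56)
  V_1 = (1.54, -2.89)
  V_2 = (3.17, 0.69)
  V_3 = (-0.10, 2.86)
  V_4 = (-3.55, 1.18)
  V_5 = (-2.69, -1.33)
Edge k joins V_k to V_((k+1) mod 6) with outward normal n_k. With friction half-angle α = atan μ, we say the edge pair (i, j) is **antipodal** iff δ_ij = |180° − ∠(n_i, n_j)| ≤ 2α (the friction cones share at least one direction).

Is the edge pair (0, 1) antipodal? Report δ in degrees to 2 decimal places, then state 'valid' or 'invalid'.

δ = 106.81°, invalid

α = atan 0.7 = 34.99°;  2α = 69.98°
edge 0: e_0 = (+2.45, -0.33);  n_0 = (-0.1335, -0.9911)
edge 1: e_1 = (+1.63, +3.58);  n_1 = (+0.9101, -0.4144)
∠(n_0, n_1) = 73.19°
δ = |180° − 73.19°| = 106.81°
106.81° > 2α = 69.98°  →  invalid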